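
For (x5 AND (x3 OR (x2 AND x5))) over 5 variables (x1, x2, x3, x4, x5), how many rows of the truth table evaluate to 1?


Formula: (x5 AND (x3 OR (x2 AND x5))) over 5 vars (32 rows)
Evaluate each row (x1, x2, x3, x4, x5 as bits, MSB first):
  row 0 [00000]: (0 AND (0 OR (0 AND 0))) -> 0
  row 1 [00001]: (1 AND (0 OR (0 AND 1))) -> 0
  row 2 [00010]: (0 AND (0 OR (0 AND 0))) -> 0
  row 3 [00011]: (1 AND (0 OR (0 AND 1))) -> 0
  row 4 [00100]: (0 AND (1 OR (0 AND 0))) -> 0
  row 5 [00101]: (1 AND (1 OR (0 AND 1))) -> 1
  row 6 [00110]: (0 AND (1 OR (0 AND 0))) -> 0
  row 7 [00111]: (1 AND (1 OR (0 AND 1))) -> 1
  row 8 [01000]: (0 AND (0 OR (1 AND 0))) -> 0
  row 9 [01001]: (1 AND (0 OR (1 AND 1))) -> 1
  row 10 [01010]: (0 AND (0 OR (1 AND 0))) -> 0
  row 11 [01011]: (1 AND (0 OR (1 AND 1))) -> 1
  row 12 [01100]: (0 AND (1 OR (1 AND 0))) -> 0
  row 13 [01101]: (1 AND (1 OR (1 AND 1))) -> 1
  row 14 [01110]: (0 AND (1 OR (1 AND 0))) -> 0
  row 15 [01111]: (1 AND (1 OR (1 AND 1))) -> 1
  row 16 [10000]: (0 AND (0 OR (0 AND 0))) -> 0
  row 17 [10001]: (1 AND (0 OR (0 AND 1))) -> 0
  row 18 [10010]: (0 AND (0 OR (0 AND 0))) -> 0
  row 19 [10011]: (1 AND (0 OR (0 AND 1))) -> 0
  row 20 [10100]: (0 AND (1 OR (0 AND 0))) -> 0
  row 21 [10101]: (1 AND (1 OR (0 AND 1))) -> 1
  row 22 [10110]: (0 AND (1 OR (0 AND 0))) -> 0
  row 23 [10111]: (1 AND (1 OR (0 AND 1))) -> 1
  row 24 [11000]: (0 AND (0 OR (1 AND 0))) -> 0
  row 25 [11001]: (1 AND (0 OR (1 AND 1))) -> 1
  row 26 [11010]: (0 AND (0 OR (1 AND 0))) -> 0
  row 27 [11011]: (1 AND (0 OR (1 AND 1))) -> 1
  row 28 [11100]: (0 AND (1 OR (1 AND 0))) -> 0
  row 29 [11101]: (1 AND (1 OR (1 AND 1))) -> 1
  row 30 [11110]: (0 AND (1 OR (1 AND 0))) -> 0
  row 31 [11111]: (1 AND (1 OR (1 AND 1))) -> 1
Full result column, 8 rows per line (x1,x2 fixed per line; x3,x4,x5 runs 000..111 left to right):
  rows 0-7 [x1,x2=00]: 00000101  (ones: 2)
  rows 8-15 [x1,x2=01]: 01010101  (ones: 4)
  rows 16-23 [x1,x2=10]: 00000101  (ones: 2)
  rows 24-31 [x1,x2=11]: 01010101  (ones: 4)
Count of 1-rows = 2+4+2+4 = 12

12


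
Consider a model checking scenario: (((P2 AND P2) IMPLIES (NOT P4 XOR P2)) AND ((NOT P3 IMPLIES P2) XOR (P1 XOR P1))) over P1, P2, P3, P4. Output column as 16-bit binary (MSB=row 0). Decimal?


Formula: (((P2 AND P2) IMPLIES (NOT P4 XOR P2)) AND ((NOT P3 IMPLIES P2) XOR (P1 XOR P1))) over P1, P2, P3, P4 (16 rows)
Evaluate each row (bits = P1,P2,P3,P4, MSB first):
  row 0 [0000]: (((0 AND 0) IMPLIES (NOT 0 XOR 0)) AND ((NOT 0 IMPLIES 0) XOR (0 XOR 0))) -> 0
  row 1 [0001]: (((0 AND 0) IMPLIES (NOT 1 XOR 0)) AND ((NOT 0 IMPLIES 0) XOR (0 XOR 0))) -> 0
  row 2 [0010]: (((0 AND 0) IMPLIES (NOT 0 XOR 0)) AND ((NOT 1 IMPLIES 0) XOR (0 XOR 0))) -> 1
  row 3 [0011]: (((0 AND 0) IMPLIES (NOT 1 XOR 0)) AND ((NOT 1 IMPLIES 0) XOR (0 XOR 0))) -> 1
  row 4 [0100]: (((1 AND 1) IMPLIES (NOT 0 XOR 1)) AND ((NOT 0 IMPLIES 1) XOR (0 XOR 0))) -> 0
  row 5 [0101]: (((1 AND 1) IMPLIES (NOT 1 XOR 1)) AND ((NOT 0 IMPLIES 1) XOR (0 XOR 0))) -> 1
  row 6 [0110]: (((1 AND 1) IMPLIES (NOT 0 XOR 1)) AND ((NOT 1 IMPLIES 1) XOR (0 XOR 0))) -> 0
  row 7 [0111]: (((1 AND 1) IMPLIES (NOT 1 XOR 1)) AND ((NOT 1 IMPLIES 1) XOR (0 XOR 0))) -> 1
  row 8 [1000]: (((0 AND 0) IMPLIES (NOT 0 XOR 0)) AND ((NOT 0 IMPLIES 0) XOR (1 XOR 1))) -> 0
  row 9 [1001]: (((0 AND 0) IMPLIES (NOT 1 XOR 0)) AND ((NOT 0 IMPLIES 0) XOR (1 XOR 1))) -> 0
  row 10 [1010]: (((0 AND 0) IMPLIES (NOT 0 XOR 0)) AND ((NOT 1 IMPLIES 0) XOR (1 XOR 1))) -> 1
  row 11 [1011]: (((0 AND 0) IMPLIES (NOT 1 XOR 0)) AND ((NOT 1 IMPLIES 0) XOR (1 XOR 1))) -> 1
  row 12 [1100]: (((1 AND 1) IMPLIES (NOT 0 XOR 1)) AND ((NOT 0 IMPLIES 1) XOR (1 XOR 1))) -> 0
  row 13 [1101]: (((1 AND 1) IMPLIES (NOT 1 XOR 1)) AND ((NOT 0 IMPLIES 1) XOR (1 XOR 1))) -> 1
  row 14 [1110]: (((1 AND 1) IMPLIES (NOT 0 XOR 1)) AND ((NOT 1 IMPLIES 1) XOR (1 XOR 1))) -> 0
  row 15 [1111]: (((1 AND 1) IMPLIES (NOT 1 XOR 1)) AND ((NOT 1 IMPLIES 1) XOR (1 XOR 1))) -> 1
Full result column, 4 rows per line (P1,P2 fixed per line; P3,P4 runs 00..11 left to right):
  rows 0-3 [P1,P2=00]: 0011  = hex 3
  rows 4-7 [P1,P2=01]: 0101  = hex 5
  rows 8-11 [P1,P2=10]: 0011  = hex 3
  rows 12-15 [P1,P2=11]: 0101  = hex 5
Output column (row 0 .. row 15) = 0011010100110101
Output column grouped in 4s = 0011 0101 0011 0101 = 0x3535
Convert to decimal digit by digit (value = value*16 + digit):
  3 -> 3
  3*16 + 5 = 53
  53*16 + 3 = 851
  851*16 + 5 = 13621
Decimal = 13621

13621


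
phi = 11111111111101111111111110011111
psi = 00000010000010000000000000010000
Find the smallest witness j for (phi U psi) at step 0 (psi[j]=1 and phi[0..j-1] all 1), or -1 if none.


(phi U psi) at 0: need smallest j with psi[j]=1 and phi[i]=1 for all i in [0,j).
Scan from step 0:
  step 0: phi=1, psi=0 -> continue
  step 1: phi=1, psi=0 -> continue
  step 2: phi=1, psi=0 -> continue
  step 3: phi=1, psi=0 -> continue
  step 6: psi=1 and phi held for [0,6) -> witness found
Witness step = 6

6


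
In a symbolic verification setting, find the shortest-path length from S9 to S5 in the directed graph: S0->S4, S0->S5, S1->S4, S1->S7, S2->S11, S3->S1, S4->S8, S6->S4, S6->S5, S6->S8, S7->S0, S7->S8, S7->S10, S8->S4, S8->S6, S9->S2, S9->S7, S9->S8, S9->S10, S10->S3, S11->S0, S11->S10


BFS layer-by-layer from S9:
  dist 0: {S9}
  dist 1: {S2, S7, S8, S10}
  dist 2: {S0, S3, S4, S6, S11}
  dist 3: {S1, S5}
  -> S5 reached at distance 3
Shortest path length = 3

3


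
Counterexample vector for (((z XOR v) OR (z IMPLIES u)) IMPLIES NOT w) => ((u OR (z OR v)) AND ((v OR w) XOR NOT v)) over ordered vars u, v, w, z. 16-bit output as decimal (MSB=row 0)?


F1 = (((z XOR v) OR (z IMPLIES u)) IMPLIES NOT w)
F2 = ((u OR (z OR v)) AND ((v OR w) XOR NOT v))
Counterexample to F1=>F2 is where F1=1 and F2=0.
Evaluate each row (bits = u,v,w,z, MSB first):
  row 0 [0000]: F1=1 F2=0 -> F1&~F2 -> 1
  row 1 [0001]: F1=1 F2=1 -> F1&~F2 -> 0
  row 2 [0010]: F1=0 F2=0 -> F1&~F2 -> 0
  row 3 [0011]: F1=0 F2=0 -> F1&~F2 -> 0
  row 4 [0100]: F1=1 F2=1 -> F1&~F2 -> 0
  row 5 [0101]: F1=1 F2=1 -> F1&~F2 -> 0
  row 6 [0110]: F1=0 F2=1 -> F1&~F2 -> 0
  row 7 [0111]: F1=1 F2=1 -> F1&~F2 -> 0
  row 8 [1000]: F1=1 F2=1 -> F1&~F2 -> 0
  row 9 [1001]: F1=1 F2=1 -> F1&~F2 -> 0
  row 10 [1010]: F1=0 F2=0 -> F1&~F2 -> 0
  row 11 [1011]: F1=0 F2=0 -> F1&~F2 -> 0
  row 12 [1100]: F1=1 F2=1 -> F1&~F2 -> 0
  row 13 [1101]: F1=1 F2=1 -> F1&~F2 -> 0
  row 14 [1110]: F1=0 F2=1 -> F1&~F2 -> 0
  row 15 [1111]: F1=0 F2=1 -> F1&~F2 -> 0
Full result column, 4 rows per line (u,v fixed per line; w,z runs 00..11 left to right):
  rows 0-3 [u,v=00]: 1000  = hex 8
  rows 4-7 [u,v=01]: 0000  = hex 0
  rows 8-11 [u,v=10]: 0000  = hex 0
  rows 12-15 [u,v=11]: 0000  = hex 0
Counterexample vector (row 0 .. row 15) = 1000000000000000
Output column grouped in 4s = 1000 0000 0000 0000 = 0x8000
Convert to decimal digit by digit (value = value*16 + digit):
  8 -> 8
  8*16 + 0 = 128
  128*16 + 0 = 2048
  2048*16 + 0 = 32768
Decimal = 32768

32768


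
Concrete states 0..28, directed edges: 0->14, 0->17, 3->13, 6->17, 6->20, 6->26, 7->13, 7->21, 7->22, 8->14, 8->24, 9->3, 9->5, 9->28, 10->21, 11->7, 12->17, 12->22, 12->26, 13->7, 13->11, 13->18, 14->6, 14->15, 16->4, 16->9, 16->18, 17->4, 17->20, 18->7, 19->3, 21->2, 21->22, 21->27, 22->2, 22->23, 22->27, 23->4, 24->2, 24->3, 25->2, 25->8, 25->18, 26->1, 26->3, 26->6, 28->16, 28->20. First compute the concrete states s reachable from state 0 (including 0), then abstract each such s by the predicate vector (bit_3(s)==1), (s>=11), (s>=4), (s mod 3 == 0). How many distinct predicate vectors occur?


BFS from 0:
Concrete reachable: {0, 1, 2, 3, 4, 6, 7, 11, 13, 14, 15, 17, 18, 20, 21, 22, 23, 26, 27}
Abstract via predicates (bit_3(s)==1), (s>=11), (s>=4), (s mod 3 == 0):
  (0,0,0,0) <- {1, 2}
  (0,0,0,1) <- {0, 3}
  (0,0,1,0) <- {4, 7}
  (0,0,1,1) <- {6}
  (0,1,1,0) <- {17, 20, 22, 23}
  (0,1,1,1) <- {18, 21}
  (1,1,1,0) <- {11, 13, 14, 26}
  (1,1,1,1) <- {15, 27}
Distinct abstract states = 8

8


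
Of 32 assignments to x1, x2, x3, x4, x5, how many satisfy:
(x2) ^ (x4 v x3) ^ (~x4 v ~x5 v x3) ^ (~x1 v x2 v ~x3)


CNF with 4 clauses over 5 vars (32 assignments).
An assignment satisfies CNF iff every clause has >=1 true literal.
Check each row (bits = x1,x2,x3,x4,x5; clause T/F shown):
  row 0 [00000]: clauses=FFTT -> 0
  row 1 [00001]: clauses=FFTT -> 0
  row 2 [00010]: clauses=FTTT -> 0
  row 3 [00011]: clauses=FTFT -> 0
  row 4 [00100]: clauses=FTTT -> 0
  row 5 [00101]: clauses=FTTT -> 0
  row 6 [00110]: clauses=FTTT -> 0
  row 7 [00111]: clauses=FTTT -> 0
  row 8 [01000]: clauses=TFTT -> 0
  row 9 [01001]: clauses=TFTT -> 0
  row 10 [01010]: clauses=TTTT -> 1
  row 11 [01011]: clauses=TTFT -> 0
  row 12 [01100]: clauses=TTTT -> 1
  row 13 [01101]: clauses=TTTT -> 1
  row 14 [01110]: clauses=TTTT -> 1
  row 15 [01111]: clauses=TTTT -> 1
  row 16 [10000]: clauses=FFTT -> 0
  row 17 [10001]: clauses=FFTT -> 0
  row 18 [10010]: clauses=FTTT -> 0
  row 19 [10011]: clauses=FTFT -> 0
  row 20 [10100]: clauses=FTTF -> 0
  row 21 [10101]: clauses=FTTF -> 0
  row 22 [10110]: clauses=FTTF -> 0
  row 23 [10111]: clauses=FTTF -> 0
  row 24 [11000]: clauses=TFTT -> 0
  row 25 [11001]: clauses=TFTT -> 0
  row 26 [11010]: clauses=TTTT -> 1
  row 27 [11011]: clauses=TTFT -> 0
  row 28 [11100]: clauses=TTTT -> 1
  row 29 [11101]: clauses=TTTT -> 1
  row 30 [11110]: clauses=TTTT -> 1
  row 31 [11111]: clauses=TTTT -> 1
Full result column, 8 rows per line (x1,x2 fixed per line; x3,x4,x5 runs 000..111 left to right):
  rows 0-7 [x1,x2=00]: 00000000  (ones: 0)
  rows 8-15 [x1,x2=01]: 00101111  (ones: 5)
  rows 16-23 [x1,x2=10]: 00000000  (ones: 0)
  rows 24-31 [x1,x2=11]: 00101111  (ones: 5)
Satisfying assignments = 0+5+0+5 = 10

10


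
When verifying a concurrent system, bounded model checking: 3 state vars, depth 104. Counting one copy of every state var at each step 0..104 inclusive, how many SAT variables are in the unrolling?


BMC unrolls to depth k, creating one copy of each state var for steps 0..k.
Step count = 104 + 1 = 105 (steps 0 through 104)
Vars per step = 3
Total = 3 * 105 = 315

315


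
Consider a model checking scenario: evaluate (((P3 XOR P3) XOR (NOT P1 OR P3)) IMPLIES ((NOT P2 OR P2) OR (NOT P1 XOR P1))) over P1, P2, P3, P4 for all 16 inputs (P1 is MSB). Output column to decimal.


Formula: (((P3 XOR P3) XOR (NOT P1 OR P3)) IMPLIES ((NOT P2 OR P2) OR (NOT P1 XOR P1))) over P1, P2, P3, P4 (16 rows)
Evaluate each row (bits = P1,P2,P3,P4, MSB first):
  row 0 [0000]: (((0 XOR 0) XOR (NOT 0 OR 0)) IMPLIES ((NOT 0 OR 0) OR (NOT 0 XOR 0))) -> 1
  row 1 [0001]: (((0 XOR 0) XOR (NOT 0 OR 0)) IMPLIES ((NOT 0 OR 0) OR (NOT 0 XOR 0))) -> 1
  row 2 [0010]: (((1 XOR 1) XOR (NOT 0 OR 1)) IMPLIES ((NOT 0 OR 0) OR (NOT 0 XOR 0))) -> 1
  row 3 [0011]: (((1 XOR 1) XOR (NOT 0 OR 1)) IMPLIES ((NOT 0 OR 0) OR (NOT 0 XOR 0))) -> 1
  row 4 [0100]: (((0 XOR 0) XOR (NOT 0 OR 0)) IMPLIES ((NOT 1 OR 1) OR (NOT 0 XOR 0))) -> 1
  row 5 [0101]: (((0 XOR 0) XOR (NOT 0 OR 0)) IMPLIES ((NOT 1 OR 1) OR (NOT 0 XOR 0))) -> 1
  row 6 [0110]: (((1 XOR 1) XOR (NOT 0 OR 1)) IMPLIES ((NOT 1 OR 1) OR (NOT 0 XOR 0))) -> 1
  row 7 [0111]: (((1 XOR 1) XOR (NOT 0 OR 1)) IMPLIES ((NOT 1 OR 1) OR (NOT 0 XOR 0))) -> 1
  row 8 [1000]: (((0 XOR 0) XOR (NOT 1 OR 0)) IMPLIES ((NOT 0 OR 0) OR (NOT 1 XOR 1))) -> 1
  row 9 [1001]: (((0 XOR 0) XOR (NOT 1 OR 0)) IMPLIES ((NOT 0 OR 0) OR (NOT 1 XOR 1))) -> 1
  row 10 [1010]: (((1 XOR 1) XOR (NOT 1 OR 1)) IMPLIES ((NOT 0 OR 0) OR (NOT 1 XOR 1))) -> 1
  row 11 [1011]: (((1 XOR 1) XOR (NOT 1 OR 1)) IMPLIES ((NOT 0 OR 0) OR (NOT 1 XOR 1))) -> 1
  row 12 [1100]: (((0 XOR 0) XOR (NOT 1 OR 0)) IMPLIES ((NOT 1 OR 1) OR (NOT 1 XOR 1))) -> 1
  row 13 [1101]: (((0 XOR 0) XOR (NOT 1 OR 0)) IMPLIES ((NOT 1 OR 1) OR (NOT 1 XOR 1))) -> 1
  row 14 [1110]: (((1 XOR 1) XOR (NOT 1 OR 1)) IMPLIES ((NOT 1 OR 1) OR (NOT 1 XOR 1))) -> 1
  row 15 [1111]: (((1 XOR 1) XOR (NOT 1 OR 1)) IMPLIES ((NOT 1 OR 1) OR (NOT 1 XOR 1))) -> 1
Full result column, 4 rows per line (P1,P2 fixed per line; P3,P4 runs 00..11 left to right):
  rows 0-3 [P1,P2=00]: 1111  = hex F
  rows 4-7 [P1,P2=01]: 1111  = hex F
  rows 8-11 [P1,P2=10]: 1111  = hex F
  rows 12-15 [P1,P2=11]: 1111  = hex F
Output column (row 0 .. row 15) = 1111111111111111
Output column grouped in 4s = 1111 1111 1111 1111 = 0xFFFF
Convert to decimal digit by digit (value = value*16 + digit):
  F -> 15
  15*16 + 15 (F) = 255
  255*16 + 15 (F) = 4095
  4095*16 + 15 (F) = 65535
Decimal = 65535

65535


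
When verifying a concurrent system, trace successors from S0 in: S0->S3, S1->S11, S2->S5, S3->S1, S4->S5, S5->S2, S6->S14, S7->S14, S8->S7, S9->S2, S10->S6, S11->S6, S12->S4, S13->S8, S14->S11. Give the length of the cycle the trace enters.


Trace from S0 until a state repeats:
  S0 -> S3 -> S1 -> S11 -> S6 -> S14 -> S11
S11 first seen at step 3, revisited at step 6.
Cycle length = 6 - 3 = 3

3


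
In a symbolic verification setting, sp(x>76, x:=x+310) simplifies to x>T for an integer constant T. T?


Formula: sp(P, x:=E) = exists old_x. (x = E[old_x/x]) AND P[old_x/x] (old_x is the value of x before the assignment; eliminate old_x by solving x = E[old_x/x] for old_x)
Step 1: Precondition P: x>76, i.e. old_x > 76
Step 2: Assignment gives x = old_x + 310, so old_x = x - 310
Step 3: Substitute into P: x - 310 > 76
Step 4: Simplify: x > 76+310 = 386

386


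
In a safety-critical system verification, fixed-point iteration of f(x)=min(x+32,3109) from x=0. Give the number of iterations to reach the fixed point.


Step 1: x=0, cap=3109, increment=32
Step 2: x grows by 32 each step until capped at 3109; fixed point is x=3109
Step 3: iterations = ceil(3109/32) = 98

98


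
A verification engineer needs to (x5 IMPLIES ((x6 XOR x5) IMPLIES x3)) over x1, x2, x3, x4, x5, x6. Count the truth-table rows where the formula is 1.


Formula: (x5 IMPLIES ((x6 XOR x5) IMPLIES x3)) over 6 vars (64 rows)
Evaluate each row (x1, x2, x3, x4, x5, x6 as bits, MSB first):
  row 0 [000000]: (0 IMPLIES ((0 XOR 0) IMPLIES 0)) -> 1
  row 1 [000001]: (0 IMPLIES ((1 XOR 0) IMPLIES 0)) -> 1
  row 2 [000010]: (1 IMPLIES ((0 XOR 1) IMPLIES 0)) -> 0
  row 3 [000011]: (1 IMPLIES ((1 XOR 1) IMPLIES 0)) -> 1
  row 4 [000100]: (0 IMPLIES ((0 XOR 0) IMPLIES 0)) -> 1
  (every remaining row is evaluated the same way; all 64 results are listed next)
Full result column, 8 rows per line (x1,x2,x3 fixed per line; x4,x5,x6 runs 000..111 left to right):
  rows 0-7 [x1,x2,x3=000]: 11011101  (ones: 6)
  rows 8-15 [x1,x2,x3=001]: 11111111  (ones: 8)
  rows 16-23 [x1,x2,x3=010]: 11011101  (ones: 6)
  rows 24-31 [x1,x2,x3=011]: 11111111  (ones: 8)
  rows 32-39 [x1,x2,x3=100]: 11011101  (ones: 6)
  rows 40-47 [x1,x2,x3=101]: 11111111  (ones: 8)
  rows 48-55 [x1,x2,x3=110]: 11011101  (ones: 6)
  rows 56-63 [x1,x2,x3=111]: 11111111  (ones: 8)
Count of 1-rows = 6+8+6+8+6+8+6+8 = 56

56


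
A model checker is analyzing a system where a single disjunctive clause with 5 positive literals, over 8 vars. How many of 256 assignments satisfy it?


Step 1: Total=2^8=256
Step 2: Unsat when all 5 false: 2^3=8
Step 3: Sat=256-8=248

248


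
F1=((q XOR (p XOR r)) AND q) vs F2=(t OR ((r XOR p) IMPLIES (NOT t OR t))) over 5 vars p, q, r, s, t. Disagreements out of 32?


F1 = ((q XOR (p XOR r)) AND q)
F2 = (t OR ((r XOR p) IMPLIES (NOT t OR t)))
Evaluate both on each of 32 rows (bits = p,q,r,s,t):
  row 0 [00000]: F1=0 F2=1 (differ) -> 1
  row 1 [00001]: F1=0 F2=1 (differ) -> 1
  row 2 [00010]: F1=0 F2=1 (differ) -> 1
  row 3 [00011]: F1=0 F2=1 (differ) -> 1
  row 4 [00100]: F1=0 F2=1 (differ) -> 1
  row 5 [00101]: F1=0 F2=1 (differ) -> 1
  row 6 [00110]: F1=0 F2=1 (differ) -> 1
  row 7 [00111]: F1=0 F2=1 (differ) -> 1
  row 8 [01000]: F1=1 F2=1 -> 0
  row 9 [01001]: F1=1 F2=1 -> 0
  row 10 [01010]: F1=1 F2=1 -> 0
  row 11 [01011]: F1=1 F2=1 -> 0
  row 12 [01100]: F1=0 F2=1 (differ) -> 1
  row 13 [01101]: F1=0 F2=1 (differ) -> 1
  row 14 [01110]: F1=0 F2=1 (differ) -> 1
  row 15 [01111]: F1=0 F2=1 (differ) -> 1
  row 16 [10000]: F1=0 F2=1 (differ) -> 1
  row 17 [10001]: F1=0 F2=1 (differ) -> 1
  row 18 [10010]: F1=0 F2=1 (differ) -> 1
  row 19 [10011]: F1=0 F2=1 (differ) -> 1
  row 20 [10100]: F1=0 F2=1 (differ) -> 1
  row 21 [10101]: F1=0 F2=1 (differ) -> 1
  row 22 [10110]: F1=0 F2=1 (differ) -> 1
  row 23 [10111]: F1=0 F2=1 (differ) -> 1
  row 24 [11000]: F1=0 F2=1 (differ) -> 1
  row 25 [11001]: F1=0 F2=1 (differ) -> 1
  row 26 [11010]: F1=0 F2=1 (differ) -> 1
  row 27 [11011]: F1=0 F2=1 (differ) -> 1
  row 28 [11100]: F1=1 F2=1 -> 0
  row 29 [11101]: F1=1 F2=1 -> 0
  row 30 [11110]: F1=1 F2=1 -> 0
  row 31 [11111]: F1=1 F2=1 -> 0
Full result column, 8 rows per line (p,q fixed per line; r,s,t runs 000..111 left to right):
  rows 0-7 [p,q=00]: 11111111  (ones: 8)
  rows 8-15 [p,q=01]: 00001111  (ones: 4)
  rows 16-23 [p,q=10]: 11111111  (ones: 8)
  rows 24-31 [p,q=11]: 11110000  (ones: 4)
Disagreements = 8+4+8+4 = 24

24


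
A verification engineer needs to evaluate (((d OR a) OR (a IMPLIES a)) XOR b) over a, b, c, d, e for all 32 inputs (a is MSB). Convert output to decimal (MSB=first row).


Formula: (((d OR a) OR (a IMPLIES a)) XOR b) over a, b, c, d, e (32 rows)
Evaluate each row (bits = a,b,c,d,e, MSB first):
  row 0 [00000]: (((0 OR 0) OR (0 IMPLIES 0)) XOR 0) -> 1
  row 1 [00001]: (((0 OR 0) OR (0 IMPLIES 0)) XOR 0) -> 1
  row 2 [00010]: (((1 OR 0) OR (0 IMPLIES 0)) XOR 0) -> 1
  row 3 [00011]: (((1 OR 0) OR (0 IMPLIES 0)) XOR 0) -> 1
  row 4 [00100]: (((0 OR 0) OR (0 IMPLIES 0)) XOR 0) -> 1
  row 5 [00101]: (((0 OR 0) OR (0 IMPLIES 0)) XOR 0) -> 1
  row 6 [00110]: (((1 OR 0) OR (0 IMPLIES 0)) XOR 0) -> 1
  row 7 [00111]: (((1 OR 0) OR (0 IMPLIES 0)) XOR 0) -> 1
  row 8 [01000]: (((0 OR 0) OR (0 IMPLIES 0)) XOR 1) -> 0
  row 9 [01001]: (((0 OR 0) OR (0 IMPLIES 0)) XOR 1) -> 0
  row 10 [01010]: (((1 OR 0) OR (0 IMPLIES 0)) XOR 1) -> 0
  row 11 [01011]: (((1 OR 0) OR (0 IMPLIES 0)) XOR 1) -> 0
  row 12 [01100]: (((0 OR 0) OR (0 IMPLIES 0)) XOR 1) -> 0
  row 13 [01101]: (((0 OR 0) OR (0 IMPLIES 0)) XOR 1) -> 0
  row 14 [01110]: (((1 OR 0) OR (0 IMPLIES 0)) XOR 1) -> 0
  row 15 [01111]: (((1 OR 0) OR (0 IMPLIES 0)) XOR 1) -> 0
  row 16 [10000]: (((0 OR 1) OR (1 IMPLIES 1)) XOR 0) -> 1
  row 17 [10001]: (((0 OR 1) OR (1 IMPLIES 1)) XOR 0) -> 1
  row 18 [10010]: (((1 OR 1) OR (1 IMPLIES 1)) XOR 0) -> 1
  row 19 [10011]: (((1 OR 1) OR (1 IMPLIES 1)) XOR 0) -> 1
  row 20 [10100]: (((0 OR 1) OR (1 IMPLIES 1)) XOR 0) -> 1
  row 21 [10101]: (((0 OR 1) OR (1 IMPLIES 1)) XOR 0) -> 1
  row 22 [10110]: (((1 OR 1) OR (1 IMPLIES 1)) XOR 0) -> 1
  row 23 [10111]: (((1 OR 1) OR (1 IMPLIES 1)) XOR 0) -> 1
  row 24 [11000]: (((0 OR 1) OR (1 IMPLIES 1)) XOR 1) -> 0
  row 25 [11001]: (((0 OR 1) OR (1 IMPLIES 1)) XOR 1) -> 0
  row 26 [11010]: (((1 OR 1) OR (1 IMPLIES 1)) XOR 1) -> 0
  row 27 [11011]: (((1 OR 1) OR (1 IMPLIES 1)) XOR 1) -> 0
  row 28 [11100]: (((0 OR 1) OR (1 IMPLIES 1)) XOR 1) -> 0
  row 29 [11101]: (((0 OR 1) OR (1 IMPLIES 1)) XOR 1) -> 0
  row 30 [11110]: (((1 OR 1) OR (1 IMPLIES 1)) XOR 1) -> 0
  row 31 [11111]: (((1 OR 1) OR (1 IMPLIES 1)) XOR 1) -> 0
Full result column, 4 rows per line (a,b,c fixed per line; d,e runs 00..11 left to right):
  rows 0-3 [a,b,c=000]: 1111  = hex F
  rows 4-7 [a,b,c=001]: 1111  = hex F
  rows 8-11 [a,b,c=010]: 0000  = hex 0
  rows 12-15 [a,b,c=011]: 0000  = hex 0
  rows 16-19 [a,b,c=100]: 1111  = hex F
  rows 20-23 [a,b,c=101]: 1111  = hex F
  rows 24-27 [a,b,c=110]: 0000  = hex 0
  rows 28-31 [a,b,c=111]: 0000  = hex 0
Output column (row 0 .. row 31) = 11111111000000001111111100000000
Output column grouped in 4s = 1111 1111 0000 0000 1111 1111 0000 0000 = 0xFF00FF00
Convert to decimal digit by digit (value = value*16 + digit):
  F -> 15
  15*16 + 15 (F) = 255
  255*16 + 0 = 4080
  4080*16 + 0 = 65280
  65280*16 + 15 (F) = 1044495
  1044495*16 + 15 (F) = 16711935
  16711935*16 + 0 = 267390960
  267390960*16 + 0 = 4278255360
Decimal = 4278255360

4278255360


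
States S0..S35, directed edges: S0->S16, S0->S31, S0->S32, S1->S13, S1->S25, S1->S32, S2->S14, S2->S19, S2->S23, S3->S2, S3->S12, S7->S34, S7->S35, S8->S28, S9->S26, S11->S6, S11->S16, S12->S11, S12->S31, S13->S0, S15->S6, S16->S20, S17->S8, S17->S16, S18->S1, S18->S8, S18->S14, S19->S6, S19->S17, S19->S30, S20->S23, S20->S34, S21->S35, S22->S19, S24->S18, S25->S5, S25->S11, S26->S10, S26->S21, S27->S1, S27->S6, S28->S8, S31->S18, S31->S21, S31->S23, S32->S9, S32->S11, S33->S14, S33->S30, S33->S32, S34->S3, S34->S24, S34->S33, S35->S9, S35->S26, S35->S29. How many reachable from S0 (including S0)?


BFS from S0:
  layer 0: {S0}
  layer 1: {S16, S31, S32}
  layer 2: {S9, S11, S18, S20, S21, S23}
  layer 3: {S1, S6, S8, S14, S26, S34, S35}
  layer 4: {S3, S10, S13, S24, S25, S28, S29, S33}
  layer 5: {S2, S5, S12, S30}
  layer 6: {S19}
  layer 7: {S17}
Reachable set: {S0, S1, S2, S3, S5, S6, S8, S9, S10, S11, S12, S13, S14, S16, S17, S18, S19, S20, S21, S23, S24, S25, S26, S28, S29, S30, S31, S32, S33, S34, S35}
Count = 31

31


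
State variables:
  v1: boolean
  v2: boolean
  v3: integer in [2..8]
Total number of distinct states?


State space = product of domain sizes of all variables.
Domain sizes:
  v1 (boolean): 2
  v2 (boolean): 2
  v3 (integer in [2..8]): 7
Product = 2 * 2 * 7 = 28

28


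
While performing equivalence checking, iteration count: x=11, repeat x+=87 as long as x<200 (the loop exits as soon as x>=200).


Step 1: x goes from 11 toward 200 by 87; the body runs while x<200, so iterations = ceil((bound-start)/step)
Step 2: Distance=189
Step 3: ceil(189/87)=3

3


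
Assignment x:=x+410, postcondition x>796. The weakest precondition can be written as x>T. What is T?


Formula: wp(x:=E, P) = P[E/x] (substitute E for x in postcondition)
Step 1: Postcondition: x>796
Step 2: Substitute x+410 for x: x+410>796
Step 3: Solve for x: x > 796-410 = 386

386


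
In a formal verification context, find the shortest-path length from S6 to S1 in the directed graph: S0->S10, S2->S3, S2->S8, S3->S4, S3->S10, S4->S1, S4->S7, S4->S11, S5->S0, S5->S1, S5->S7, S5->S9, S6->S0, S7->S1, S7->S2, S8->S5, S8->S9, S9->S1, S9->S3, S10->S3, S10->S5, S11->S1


BFS layer-by-layer from S6:
  dist 0: {S6}
  dist 1: {S0}
  dist 2: {S10}
  dist 3: {S3, S5}
  dist 4: {S1, S4, S7, S9}
  -> S1 reached at distance 4
Shortest path length = 4

4


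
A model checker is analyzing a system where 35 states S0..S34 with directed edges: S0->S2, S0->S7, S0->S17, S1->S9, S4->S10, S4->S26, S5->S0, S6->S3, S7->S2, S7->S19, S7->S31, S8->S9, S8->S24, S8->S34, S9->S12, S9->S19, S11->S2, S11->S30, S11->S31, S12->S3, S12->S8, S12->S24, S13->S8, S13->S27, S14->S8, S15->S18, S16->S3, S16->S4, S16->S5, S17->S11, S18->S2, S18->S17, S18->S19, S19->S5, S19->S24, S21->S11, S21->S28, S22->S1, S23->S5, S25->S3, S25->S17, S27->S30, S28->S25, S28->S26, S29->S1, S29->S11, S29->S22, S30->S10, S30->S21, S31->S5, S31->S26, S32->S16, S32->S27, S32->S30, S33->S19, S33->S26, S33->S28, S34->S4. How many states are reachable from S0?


BFS from S0:
  layer 0: {S0}
  layer 1: {S2, S7, S17}
  layer 2: {S11, S19, S31}
  layer 3: {S5, S24, S26, S30}
  layer 4: {S10, S21}
  layer 5: {S28}
  layer 6: {S25}
  layer 7: {S3}
Reachable set: {S0, S2, S3, S5, S7, S10, S11, S17, S19, S21, S24, S25, S26, S28, S30, S31}
Count = 16

16


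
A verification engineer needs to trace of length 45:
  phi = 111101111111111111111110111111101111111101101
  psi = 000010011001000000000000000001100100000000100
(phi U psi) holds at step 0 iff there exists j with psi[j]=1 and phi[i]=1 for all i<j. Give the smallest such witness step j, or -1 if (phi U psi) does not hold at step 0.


(phi U psi) at 0: need smallest j with psi[j]=1 and phi[i]=1 for all i in [0,j).
Scan from step 0:
  step 0: phi=1, psi=0 -> continue
  step 1: phi=1, psi=0 -> continue
  step 2: phi=1, psi=0 -> continue
  step 3: phi=1, psi=0 -> continue
  step 4: psi=1 and phi held for [0,4) -> witness found
Witness step = 4

4


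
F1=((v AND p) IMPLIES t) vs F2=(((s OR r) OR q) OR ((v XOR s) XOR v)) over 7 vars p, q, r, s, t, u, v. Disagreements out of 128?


F1 = ((v AND p) IMPLIES t)
F2 = (((s OR r) OR q) OR ((v XOR s) XOR v))
Evaluate both on each of 128 rows (bits = p,q,r,s,t,u,v):
  row 0 [0000000]: F1=1 F2=0 (differ) -> 1
  row 1 [0000001]: F1=1 F2=0 (differ) -> 1
  row 2 [0000010]: F1=1 F2=0 (differ) -> 1
  row 3 [0000011]: F1=1 F2=0 (differ) -> 1
  row 4 [0000100]: F1=1 F2=0 (differ) -> 1
  (every remaining row is evaluated the same way; all 128 results are listed next)
Full result column, 8 rows per line (p,q,r,s fixed per line; t,u,v runs 000..111 left to right):
  rows 0-7 [p,q,r,s=0000]: 11111111  (ones: 8)
  rows 8-15 [p,q,r,s=0001]: 00000000  (ones: 0)
  rows 16-23 [p,q,r,s=0010]: 00000000  (ones: 0)
  rows 24-31 [p,q,r,s=0011]: 00000000  (ones: 0)
  rows 32-39 [p,q,r,s=0100]: 00000000  (ones: 0)
  rows 40-47 [p,q,r,s=0101]: 00000000  (ones: 0)
  rows 48-55 [p,q,r,s=0110]: 00000000  (ones: 0)
  rows 56-63 [p,q,r,s=0111]: 00000000  (ones: 0)
  rows 64-71 [p,q,r,s=1000]: 10101111  (ones: 6)
  rows 72-79 [p,q,r,s=1001]: 01010000  (ones: 2)
  rows 80-87 [p,q,r,s=1010]: 01010000  (ones: 2)
  rows 88-95 [p,q,r,s=1011]: 01010000  (ones: 2)
  rows 96-103 [p,q,r,s=1100]: 01010000  (ones: 2)
  rows 104-111 [p,q,r,s=1101]: 01010000  (ones: 2)
  rows 112-119 [p,q,r,s=1110]: 01010000  (ones: 2)
  rows 120-127 [p,q,r,s=1111]: 01010000  (ones: 2)
Disagreements = 8+0+0+0+0+0+0+0+6+2+2+2+2+2+2+2 = 28

28


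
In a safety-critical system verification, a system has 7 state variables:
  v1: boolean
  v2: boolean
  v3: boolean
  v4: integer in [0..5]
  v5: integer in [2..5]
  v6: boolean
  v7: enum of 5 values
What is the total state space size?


State space = product of domain sizes of all variables.
Domain sizes:
  v1 (boolean): 2
  v2 (boolean): 2
  v3 (boolean): 2
  v4 (integer in [0..5]): 6
  v5 (integer in [2..5]): 4
  v6 (boolean): 2
  v7 (enum of 5 values): 5
Product = 2 * 2 * 2 * 6 * 4 * 2 * 5 = 1920

1920


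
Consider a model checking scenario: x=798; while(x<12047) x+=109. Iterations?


Step 1: x goes from 798 toward 12047 by 109; the body runs while x<12047, so iterations = ceil((bound-start)/step)
Step 2: Distance=11249
Step 3: ceil(11249/109)=104

104


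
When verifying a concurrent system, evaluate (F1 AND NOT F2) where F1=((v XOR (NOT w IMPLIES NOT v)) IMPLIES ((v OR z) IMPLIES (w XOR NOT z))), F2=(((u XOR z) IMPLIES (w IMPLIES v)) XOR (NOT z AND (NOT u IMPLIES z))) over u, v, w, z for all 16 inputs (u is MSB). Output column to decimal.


F1 = ((v XOR (NOT w IMPLIES NOT v)) IMPLIES ((v OR z) IMPLIES (w XOR NOT z)))
F2 = (((u XOR z) IMPLIES (w IMPLIES v)) XOR (NOT z AND (NOT u IMPLIES z)))
Counterexample to F1=>F2 is where F1=1 and F2=0.
Evaluate each row (bits = u,v,w,z, MSB first):
  row 0 [0000]: F1=1 F2=1 -> F1&~F2 -> 0
  row 1 [0001]: F1=0 F2=1 -> F1&~F2 -> 0
  row 2 [0010]: F1=1 F2=1 -> F1&~F2 -> 0
  row 3 [0011]: F1=1 F2=0 -> F1&~F2 -> 1
  row 4 [0100]: F1=1 F2=1 -> F1&~F2 -> 0
  row 5 [0101]: F1=0 F2=1 -> F1&~F2 -> 0
  row 6 [0110]: F1=1 F2=1 -> F1&~F2 -> 0
  row 7 [0111]: F1=1 F2=1 -> F1&~F2 -> 0
  row 8 [1000]: F1=1 F2=0 -> F1&~F2 -> 1
  row 9 [1001]: F1=0 F2=1 -> F1&~F2 -> 0
  row 10 [1010]: F1=1 F2=1 -> F1&~F2 -> 0
  row 11 [1011]: F1=1 F2=1 -> F1&~F2 -> 0
  row 12 [1100]: F1=1 F2=0 -> F1&~F2 -> 1
  row 13 [1101]: F1=0 F2=1 -> F1&~F2 -> 0
  row 14 [1110]: F1=1 F2=0 -> F1&~F2 -> 1
  row 15 [1111]: F1=1 F2=1 -> F1&~F2 -> 0
Full result column, 4 rows per line (u,v fixed per line; w,z runs 00..11 left to right):
  rows 0-3 [u,v=00]: 0001  = hex 1
  rows 4-7 [u,v=01]: 0000  = hex 0
  rows 8-11 [u,v=10]: 1000  = hex 8
  rows 12-15 [u,v=11]: 1010  = hex A
Counterexample vector (row 0 .. row 15) = 0001000010001010
Output column grouped in 4s = 0001 0000 1000 1010 = 0x108A
Convert to decimal digit by digit (value = value*16 + digit):
  1 -> 1
  1*16 + 0 = 16
  16*16 + 8 = 264
  264*16 + 10 (A) = 4234
Decimal = 4234

4234


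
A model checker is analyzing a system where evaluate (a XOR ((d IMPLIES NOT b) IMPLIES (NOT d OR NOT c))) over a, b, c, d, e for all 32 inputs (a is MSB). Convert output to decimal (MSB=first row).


Formula: (a XOR ((d IMPLIES NOT b) IMPLIES (NOT d OR NOT c))) over a, b, c, d, e (32 rows)
Evaluate each row (bits = a,b,c,d,e, MSB first):
  row 0 [00000]: (0 XOR ((0 IMPLIES NOT 0) IMPLIES (NOT 0 OR NOT 0))) -> 1
  row 1 [00001]: (0 XOR ((0 IMPLIES NOT 0) IMPLIES (NOT 0 OR NOT 0))) -> 1
  row 2 [00010]: (0 XOR ((1 IMPLIES NOT 0) IMPLIES (NOT 1 OR NOT 0))) -> 1
  row 3 [00011]: (0 XOR ((1 IMPLIES NOT 0) IMPLIES (NOT 1 OR NOT 0))) -> 1
  row 4 [00100]: (0 XOR ((0 IMPLIES NOT 0) IMPLIES (NOT 0 OR NOT 1))) -> 1
  row 5 [00101]: (0 XOR ((0 IMPLIES NOT 0) IMPLIES (NOT 0 OR NOT 1))) -> 1
  row 6 [00110]: (0 XOR ((1 IMPLIES NOT 0) IMPLIES (NOT 1 OR NOT 1))) -> 0
  row 7 [00111]: (0 XOR ((1 IMPLIES NOT 0) IMPLIES (NOT 1 OR NOT 1))) -> 0
  row 8 [01000]: (0 XOR ((0 IMPLIES NOT 1) IMPLIES (NOT 0 OR NOT 0))) -> 1
  row 9 [01001]: (0 XOR ((0 IMPLIES NOT 1) IMPLIES (NOT 0 OR NOT 0))) -> 1
  row 10 [01010]: (0 XOR ((1 IMPLIES NOT 1) IMPLIES (NOT 1 OR NOT 0))) -> 1
  row 11 [01011]: (0 XOR ((1 IMPLIES NOT 1) IMPLIES (NOT 1 OR NOT 0))) -> 1
  row 12 [01100]: (0 XOR ((0 IMPLIES NOT 1) IMPLIES (NOT 0 OR NOT 1))) -> 1
  row 13 [01101]: (0 XOR ((0 IMPLIES NOT 1) IMPLIES (NOT 0 OR NOT 1))) -> 1
  row 14 [01110]: (0 XOR ((1 IMPLIES NOT 1) IMPLIES (NOT 1 OR NOT 1))) -> 1
  row 15 [01111]: (0 XOR ((1 IMPLIES NOT 1) IMPLIES (NOT 1 OR NOT 1))) -> 1
  row 16 [10000]: (1 XOR ((0 IMPLIES NOT 0) IMPLIES (NOT 0 OR NOT 0))) -> 0
  row 17 [10001]: (1 XOR ((0 IMPLIES NOT 0) IMPLIES (NOT 0 OR NOT 0))) -> 0
  row 18 [10010]: (1 XOR ((1 IMPLIES NOT 0) IMPLIES (NOT 1 OR NOT 0))) -> 0
  row 19 [10011]: (1 XOR ((1 IMPLIES NOT 0) IMPLIES (NOT 1 OR NOT 0))) -> 0
  row 20 [10100]: (1 XOR ((0 IMPLIES NOT 0) IMPLIES (NOT 0 OR NOT 1))) -> 0
  row 21 [10101]: (1 XOR ((0 IMPLIES NOT 0) IMPLIES (NOT 0 OR NOT 1))) -> 0
  row 22 [10110]: (1 XOR ((1 IMPLIES NOT 0) IMPLIES (NOT 1 OR NOT 1))) -> 1
  row 23 [10111]: (1 XOR ((1 IMPLIES NOT 0) IMPLIES (NOT 1 OR NOT 1))) -> 1
  row 24 [11000]: (1 XOR ((0 IMPLIES NOT 1) IMPLIES (NOT 0 OR NOT 0))) -> 0
  row 25 [11001]: (1 XOR ((0 IMPLIES NOT 1) IMPLIES (NOT 0 OR NOT 0))) -> 0
  row 26 [11010]: (1 XOR ((1 IMPLIES NOT 1) IMPLIES (NOT 1 OR NOT 0))) -> 0
  row 27 [11011]: (1 XOR ((1 IMPLIES NOT 1) IMPLIES (NOT 1 OR NOT 0))) -> 0
  row 28 [11100]: (1 XOR ((0 IMPLIES NOT 1) IMPLIES (NOT 0 OR NOT 1))) -> 0
  row 29 [11101]: (1 XOR ((0 IMPLIES NOT 1) IMPLIES (NOT 0 OR NOT 1))) -> 0
  row 30 [11110]: (1 XOR ((1 IMPLIES NOT 1) IMPLIES (NOT 1 OR NOT 1))) -> 0
  row 31 [11111]: (1 XOR ((1 IMPLIES NOT 1) IMPLIES (NOT 1 OR NOT 1))) -> 0
Full result column, 4 rows per line (a,b,c fixed per line; d,e runs 00..11 left to right):
  rows 0-3 [a,b,c=000]: 1111  = hex F
  rows 4-7 [a,b,c=001]: 1100  = hex C
  rows 8-11 [a,b,c=010]: 1111  = hex F
  rows 12-15 [a,b,c=011]: 1111  = hex F
  rows 16-19 [a,b,c=100]: 0000  = hex 0
  rows 20-23 [a,b,c=101]: 0011  = hex 3
  rows 24-27 [a,b,c=110]: 0000  = hex 0
  rows 28-31 [a,b,c=111]: 0000  = hex 0
Output column (row 0 .. row 31) = 11111100111111110000001100000000
Output column grouped in 4s = 1111 1100 1111 1111 0000 0011 0000 0000 = 0xFCFF0300
Convert to decimal digit by digit (value = value*16 + digit):
  F -> 15
  15*16 + 12 (C) = 252
  252*16 + 15 (F) = 4047
  4047*16 + 15 (F) = 64767
  64767*16 + 0 = 1036272
  1036272*16 + 3 = 16580355
  16580355*16 + 0 = 265285680
  265285680*16 + 0 = 4244570880
Decimal = 4244570880

4244570880


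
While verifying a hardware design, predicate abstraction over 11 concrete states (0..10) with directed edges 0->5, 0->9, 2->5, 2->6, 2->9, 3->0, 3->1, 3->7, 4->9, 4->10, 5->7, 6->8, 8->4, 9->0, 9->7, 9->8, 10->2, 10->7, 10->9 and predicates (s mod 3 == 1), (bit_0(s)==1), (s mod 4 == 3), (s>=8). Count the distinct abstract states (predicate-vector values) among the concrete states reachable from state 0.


BFS from 0:
Concrete reachable: {0, 2, 4, 5, 6, 7, 8, 9, 10}
Abstract via predicates (s mod 3 == 1), (bit_0(s)==1), (s mod 4 == 3), (s>=8):
  (0,0,0,0) <- {0, 2, 6}
  (0,0,0,1) <- {8}
  (0,1,0,0) <- {5}
  (0,1,0,1) <- {9}
  (1,0,0,0) <- {4}
  (1,0,0,1) <- {10}
  (1,1,1,0) <- {7}
Distinct abstract states = 7

7


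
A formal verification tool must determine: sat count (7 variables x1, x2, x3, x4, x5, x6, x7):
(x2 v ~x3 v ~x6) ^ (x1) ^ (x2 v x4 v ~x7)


CNF with 3 clauses over 7 vars (128 assignments).
An assignment satisfies CNF iff every clause has >=1 true literal.
Check each row (bits = x1,x2,x3,x4,x5,x6,x7; clause T/F shown):
  row 0 [0000000]: clauses=TFT -> 0
  row 1 [0000001]: clauses=TFF -> 0
  row 2 [0000010]: clauses=TFT -> 0
  row 3 [0000011]: clauses=TFF -> 0
  row 4 [0000100]: clauses=TFT -> 0
  (every remaining row is evaluated the same way; all 128 results are listed next)
Full result column, 8 rows per line (x1,x2,x3,x4 fixed per line; x5,x6,x7 runs 000..111 left to right):
  rows 0-7 [x1,x2,x3,x4=0000]: 00000000  (ones: 0)
  rows 8-15 [x1,x2,x3,x4=0001]: 00000000  (ones: 0)
  rows 16-23 [x1,x2,x3,x4=0010]: 00000000  (ones: 0)
  rows 24-31 [x1,x2,x3,x4=0011]: 00000000  (ones: 0)
  rows 32-39 [x1,x2,x3,x4=0100]: 00000000  (ones: 0)
  rows 40-47 [x1,x2,x3,x4=0101]: 00000000  (ones: 0)
  rows 48-55 [x1,x2,x3,x4=0110]: 00000000  (ones: 0)
  rows 56-63 [x1,x2,x3,x4=0111]: 00000000  (ones: 0)
  rows 64-71 [x1,x2,x3,x4=1000]: 10101010  (ones: 4)
  rows 72-79 [x1,x2,x3,x4=1001]: 11111111  (ones: 8)
  rows 80-87 [x1,x2,x3,x4=1010]: 10001000  (ones: 2)
  rows 88-95 [x1,x2,x3,x4=1011]: 11001100  (ones: 4)
  rows 96-103 [x1,x2,x3,x4=1100]: 11111111  (ones: 8)
  rows 104-111 [x1,x2,x3,x4=1101]: 11111111  (ones: 8)
  rows 112-119 [x1,x2,x3,x4=1110]: 11111111  (ones: 8)
  rows 120-127 [x1,x2,x3,x4=1111]: 11111111  (ones: 8)
Satisfying assignments = 0+0+0+0+0+0+0+0+4+8+2+4+8+8+8+8 = 50

50


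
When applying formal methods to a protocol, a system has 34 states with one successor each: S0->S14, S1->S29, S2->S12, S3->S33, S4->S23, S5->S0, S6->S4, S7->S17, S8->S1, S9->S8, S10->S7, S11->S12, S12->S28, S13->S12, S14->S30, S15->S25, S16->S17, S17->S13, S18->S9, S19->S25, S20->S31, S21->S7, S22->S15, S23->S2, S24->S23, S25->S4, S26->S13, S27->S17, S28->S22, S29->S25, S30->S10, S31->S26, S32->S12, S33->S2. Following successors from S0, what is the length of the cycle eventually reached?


Trace from S0 until a state repeats:
  S0 -> S14 -> S30 -> S10 -> S7 -> S17 -> S13 -> S12 -> S28 -> S22 -> S15 -> S25 -> S4 -> S23 -> S2 -> S12
S12 first seen at step 7, revisited at step 15.
Cycle length = 15 - 7 = 8

8


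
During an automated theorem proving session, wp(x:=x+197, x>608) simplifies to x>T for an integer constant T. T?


Formula: wp(x:=E, P) = P[E/x] (substitute E for x in postcondition)
Step 1: Postcondition: x>608
Step 2: Substitute x+197 for x: x+197>608
Step 3: Solve for x: x > 608-197 = 411

411


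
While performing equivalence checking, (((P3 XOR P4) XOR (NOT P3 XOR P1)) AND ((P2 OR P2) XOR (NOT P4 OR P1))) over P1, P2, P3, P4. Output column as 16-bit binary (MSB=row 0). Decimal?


Formula: (((P3 XOR P4) XOR (NOT P3 XOR P1)) AND ((P2 OR P2) XOR (NOT P4 OR P1))) over P1, P2, P3, P4 (16 rows)
Evaluate each row (bits = P1,P2,P3,P4, MSB first):
  row 0 [0000]: (((0 XOR 0) XOR (NOT 0 XOR 0)) AND ((0 OR 0) XOR (NOT 0 OR 0))) -> 1
  row 1 [0001]: (((0 XOR 1) XOR (NOT 0 XOR 0)) AND ((0 OR 0) XOR (NOT 1 OR 0))) -> 0
  row 2 [0010]: (((1 XOR 0) XOR (NOT 1 XOR 0)) AND ((0 OR 0) XOR (NOT 0 OR 0))) -> 1
  row 3 [0011]: (((1 XOR 1) XOR (NOT 1 XOR 0)) AND ((0 OR 0) XOR (NOT 1 OR 0))) -> 0
  row 4 [0100]: (((0 XOR 0) XOR (NOT 0 XOR 0)) AND ((1 OR 1) XOR (NOT 0 OR 0))) -> 0
  row 5 [0101]: (((0 XOR 1) XOR (NOT 0 XOR 0)) AND ((1 OR 1) XOR (NOT 1 OR 0))) -> 0
  row 6 [0110]: (((1 XOR 0) XOR (NOT 1 XOR 0)) AND ((1 OR 1) XOR (NOT 0 OR 0))) -> 0
  row 7 [0111]: (((1 XOR 1) XOR (NOT 1 XOR 0)) AND ((1 OR 1) XOR (NOT 1 OR 0))) -> 0
  row 8 [1000]: (((0 XOR 0) XOR (NOT 0 XOR 1)) AND ((0 OR 0) XOR (NOT 0 OR 1))) -> 0
  row 9 [1001]: (((0 XOR 1) XOR (NOT 0 XOR 1)) AND ((0 OR 0) XOR (NOT 1 OR 1))) -> 1
  row 10 [1010]: (((1 XOR 0) XOR (NOT 1 XOR 1)) AND ((0 OR 0) XOR (NOT 0 OR 1))) -> 0
  row 11 [1011]: (((1 XOR 1) XOR (NOT 1 XOR 1)) AND ((0 OR 0) XOR (NOT 1 OR 1))) -> 1
  row 12 [1100]: (((0 XOR 0) XOR (NOT 0 XOR 1)) AND ((1 OR 1) XOR (NOT 0 OR 1))) -> 0
  row 13 [1101]: (((0 XOR 1) XOR (NOT 0 XOR 1)) AND ((1 OR 1) XOR (NOT 1 OR 1))) -> 0
  row 14 [1110]: (((1 XOR 0) XOR (NOT 1 XOR 1)) AND ((1 OR 1) XOR (NOT 0 OR 1))) -> 0
  row 15 [1111]: (((1 XOR 1) XOR (NOT 1 XOR 1)) AND ((1 OR 1) XOR (NOT 1 OR 1))) -> 0
Full result column, 4 rows per line (P1,P2 fixed per line; P3,P4 runs 00..11 left to right):
  rows 0-3 [P1,P2=00]: 1010  = hex A
  rows 4-7 [P1,P2=01]: 0000  = hex 0
  rows 8-11 [P1,P2=10]: 0101  = hex 5
  rows 12-15 [P1,P2=11]: 0000  = hex 0
Output column (row 0 .. row 15) = 1010000001010000
Output column grouped in 4s = 1010 0000 0101 0000 = 0xA050
Convert to decimal digit by digit (value = value*16 + digit):
  A -> 10
  10*16 + 0 = 160
  160*16 + 5 = 2565
  2565*16 + 0 = 41040
Decimal = 41040

41040


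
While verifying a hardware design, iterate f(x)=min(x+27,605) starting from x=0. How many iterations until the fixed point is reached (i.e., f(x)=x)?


Step 1: x=0, cap=605, increment=27
Step 2: x grows by 27 each step until capped at 605; fixed point is x=605
Step 3: iterations = ceil(605/27) = 23

23


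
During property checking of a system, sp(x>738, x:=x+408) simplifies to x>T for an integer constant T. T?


Formula: sp(P, x:=E) = exists old_x. (x = E[old_x/x]) AND P[old_x/x] (old_x is the value of x before the assignment; eliminate old_x by solving x = E[old_x/x] for old_x)
Step 1: Precondition P: x>738, i.e. old_x > 738
Step 2: Assignment gives x = old_x + 408, so old_x = x - 408
Step 3: Substitute into P: x - 408 > 738
Step 4: Simplify: x > 738+408 = 1146

1146


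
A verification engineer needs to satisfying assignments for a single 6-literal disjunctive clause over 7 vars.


Step 1: Total=2^7=128
Step 2: Unsat when all 6 false: 2^1=2
Step 3: Sat=128-2=126

126


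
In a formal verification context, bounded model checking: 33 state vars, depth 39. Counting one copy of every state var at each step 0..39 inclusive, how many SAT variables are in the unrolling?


BMC unrolls to depth k, creating one copy of each state var for steps 0..k.
Step count = 39 + 1 = 40 (steps 0 through 39)
Vars per step = 33
Total = 33 * 40 = 1320

1320


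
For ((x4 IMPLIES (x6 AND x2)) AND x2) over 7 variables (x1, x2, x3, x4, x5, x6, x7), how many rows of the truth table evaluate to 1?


Formula: ((x4 IMPLIES (x6 AND x2)) AND x2) over 7 vars (128 rows)
Evaluate each row (x1, x2, x3, x4, x5, x6, x7 as bits, MSB first):
  row 0 [0000000]: ((0 IMPLIES (0 AND 0)) AND 0) -> 0
  row 1 [0000001]: ((0 IMPLIES (0 AND 0)) AND 0) -> 0
  row 2 [0000010]: ((0 IMPLIES (1 AND 0)) AND 0) -> 0
  row 3 [0000011]: ((0 IMPLIES (1 AND 0)) AND 0) -> 0
  row 4 [0000100]: ((0 IMPLIES (0 AND 0)) AND 0) -> 0
  (every remaining row is evaluated the same way; all 128 results are listed next)
Full result column, 8 rows per line (x1,x2,x3,x4 fixed per line; x5,x6,x7 runs 000..111 left to right):
  rows 0-7 [x1,x2,x3,x4=0000]: 00000000  (ones: 0)
  rows 8-15 [x1,x2,x3,x4=0001]: 00000000  (ones: 0)
  rows 16-23 [x1,x2,x3,x4=0010]: 00000000  (ones: 0)
  rows 24-31 [x1,x2,x3,x4=0011]: 00000000  (ones: 0)
  rows 32-39 [x1,x2,x3,x4=0100]: 11111111  (ones: 8)
  rows 40-47 [x1,x2,x3,x4=0101]: 00110011  (ones: 4)
  rows 48-55 [x1,x2,x3,x4=0110]: 11111111  (ones: 8)
  rows 56-63 [x1,x2,x3,x4=0111]: 00110011  (ones: 4)
  rows 64-71 [x1,x2,x3,x4=1000]: 00000000  (ones: 0)
  rows 72-79 [x1,x2,x3,x4=1001]: 00000000  (ones: 0)
  rows 80-87 [x1,x2,x3,x4=1010]: 00000000  (ones: 0)
  rows 88-95 [x1,x2,x3,x4=1011]: 00000000  (ones: 0)
  rows 96-103 [x1,x2,x3,x4=1100]: 11111111  (ones: 8)
  rows 104-111 [x1,x2,x3,x4=1101]: 00110011  (ones: 4)
  rows 112-119 [x1,x2,x3,x4=1110]: 11111111  (ones: 8)
  rows 120-127 [x1,x2,x3,x4=1111]: 00110011  (ones: 4)
Count of 1-rows = 0+0+0+0+8+4+8+4+0+0+0+0+8+4+8+4 = 48

48


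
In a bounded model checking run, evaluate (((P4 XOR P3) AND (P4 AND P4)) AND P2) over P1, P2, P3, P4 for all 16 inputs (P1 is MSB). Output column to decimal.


Formula: (((P4 XOR P3) AND (P4 AND P4)) AND P2) over P1, P2, P3, P4 (16 rows)
Evaluate each row (bits = P1,P2,P3,P4, MSB first):
  row 0 [0000]: (((0 XOR 0) AND (0 AND 0)) AND 0) -> 0
  row 1 [0001]: (((1 XOR 0) AND (1 AND 1)) AND 0) -> 0
  row 2 [0010]: (((0 XOR 1) AND (0 AND 0)) AND 0) -> 0
  row 3 [0011]: (((1 XOR 1) AND (1 AND 1)) AND 0) -> 0
  row 4 [0100]: (((0 XOR 0) AND (0 AND 0)) AND 1) -> 0
  row 5 [0101]: (((1 XOR 0) AND (1 AND 1)) AND 1) -> 1
  row 6 [0110]: (((0 XOR 1) AND (0 AND 0)) AND 1) -> 0
  row 7 [0111]: (((1 XOR 1) AND (1 AND 1)) AND 1) -> 0
  row 8 [1000]: (((0 XOR 0) AND (0 AND 0)) AND 0) -> 0
  row 9 [1001]: (((1 XOR 0) AND (1 AND 1)) AND 0) -> 0
  row 10 [1010]: (((0 XOR 1) AND (0 AND 0)) AND 0) -> 0
  row 11 [1011]: (((1 XOR 1) AND (1 AND 1)) AND 0) -> 0
  row 12 [1100]: (((0 XOR 0) AND (0 AND 0)) AND 1) -> 0
  row 13 [1101]: (((1 XOR 0) AND (1 AND 1)) AND 1) -> 1
  row 14 [1110]: (((0 XOR 1) AND (0 AND 0)) AND 1) -> 0
  row 15 [1111]: (((1 XOR 1) AND (1 AND 1)) AND 1) -> 0
Full result column, 4 rows per line (P1,P2 fixed per line; P3,P4 runs 00..11 left to right):
  rows 0-3 [P1,P2=00]: 0000  = hex 0
  rows 4-7 [P1,P2=01]: 0100  = hex 4
  rows 8-11 [P1,P2=10]: 0000  = hex 0
  rows 12-15 [P1,P2=11]: 0100  = hex 4
Output column (row 0 .. row 15) = 0000010000000100
Output column grouped in 4s = 0000 0100 0000 0100 = 0x0404
Convert to decimal digit by digit (value = value*16 + digit):
  0 -> 0
  0*16 + 4 = 4
  4*16 + 0 = 64
  64*16 + 4 = 1028
Decimal = 1028

1028
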